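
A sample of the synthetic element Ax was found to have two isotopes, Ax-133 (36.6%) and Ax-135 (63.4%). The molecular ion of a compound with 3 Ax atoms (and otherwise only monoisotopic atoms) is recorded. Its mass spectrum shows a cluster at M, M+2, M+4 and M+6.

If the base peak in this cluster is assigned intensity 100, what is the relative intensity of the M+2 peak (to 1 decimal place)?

57.7

Binomial terms of (0.366 + 0.634)^3: M 0.0490, M+2 0.2548, M+4 0.4413, M+6 0.2548 → M+4 is the base peak.
P(M+4) = C(3,2) × 0.366^1 × 0.634^2 = 3 × 0.3660 × 0.401956 = 0.441348 (base)
P(M+2) = C(3,1) × 0.366^2 × 0.634^1 = 3 × 0.133956 × 0.6340 = 0.254784
Relative intensity = 0.254784 / 0.441348 × 100 = 57.7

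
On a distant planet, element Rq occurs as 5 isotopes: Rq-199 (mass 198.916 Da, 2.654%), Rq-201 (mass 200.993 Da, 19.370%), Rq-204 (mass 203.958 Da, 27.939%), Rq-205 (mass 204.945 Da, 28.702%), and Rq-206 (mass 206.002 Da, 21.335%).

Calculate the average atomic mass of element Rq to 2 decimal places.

203.97 Da

Weight each isotope mass by its fractional abundance: 0.02654 × 198.916 + 0.19370 × 200.993 + 0.27939 × 203.958 + 0.28702 × 204.945 + 0.21335 × 206.002
= 5.2792 + 38.9323 + 56.9838 + 58.8233 + 43.9505 = 203.9691 Da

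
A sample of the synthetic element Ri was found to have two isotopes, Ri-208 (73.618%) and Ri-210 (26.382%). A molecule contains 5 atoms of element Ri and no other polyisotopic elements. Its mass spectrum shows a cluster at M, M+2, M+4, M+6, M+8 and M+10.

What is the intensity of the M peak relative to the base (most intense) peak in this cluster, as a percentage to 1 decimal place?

Binomial terms of (0.73618 + 0.26382)^5: M 0.2162, M+2 0.3874, M+4 0.2777, M+6 0.0995, M+8 0.0178, M+10 0.0013 → M+2 is the base peak.
P(M+2) = C(5,1) × 0.73618^4 × 0.26382^1 = 5 × 0.29372172 × 0.26382 = 0.387448 (base)
P(M) = C(5,0) × 0.73618^5 × 0.26382^0 = 1 × 0.21623205 × 1.0000 = 0.216232
Relative intensity = 0.216232 / 0.387448 × 100 = 55.8

55.8%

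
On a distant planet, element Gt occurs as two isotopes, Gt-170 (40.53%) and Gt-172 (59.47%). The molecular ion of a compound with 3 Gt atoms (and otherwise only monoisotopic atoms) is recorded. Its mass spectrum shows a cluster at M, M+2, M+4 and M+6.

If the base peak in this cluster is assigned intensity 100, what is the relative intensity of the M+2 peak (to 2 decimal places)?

Term probabilities: M 0.0666, M+2 0.2931, M+4 0.4300, M+6 0.2103. Base peak = M+4.
P(M+4) = C(3,2) × 0.4053^1 × 0.5947^2 = 3 × 0.4053 × 0.35366809 = 0.430025 (base)
P(M+2) = C(3,1) × 0.4053^2 × 0.5947^1 = 3 × 0.16426809 × 0.5947 = 0.293071
Relative intensity = 0.293071 / 0.430025 × 100 = 68.15

68.15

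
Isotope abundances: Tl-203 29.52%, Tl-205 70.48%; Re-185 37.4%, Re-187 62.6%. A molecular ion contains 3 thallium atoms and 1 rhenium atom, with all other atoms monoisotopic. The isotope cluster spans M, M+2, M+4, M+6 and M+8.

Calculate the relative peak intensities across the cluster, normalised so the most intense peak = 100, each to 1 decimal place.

Thallium pattern (n=3): 0.02572463 : 0.18425524 : 0.43991564 : 0.35010449
Rhenium pattern (n=1): 0.3740 : 0.6260
Convolve the two distributions (both contribute in 2-u steps):
  M: 0.02572463×0.3740 = 0.009621
  M+2: 0.02572463×0.6260 + 0.18425524×0.3740 = 0.085015
  M+4: 0.18425524×0.6260 + 0.43991564×0.3740 = 0.279872
  M+6: 0.43991564×0.6260 + 0.35010449×0.3740 = 0.406326
  M+8: 0.35010449×0.6260 = 0.219165
Scale to base peak (0.406326) = 100: 2.4 : 20.9 : 68.9 : 100.0 : 53.9

2.4 : 20.9 : 68.9 : 100.0 : 53.9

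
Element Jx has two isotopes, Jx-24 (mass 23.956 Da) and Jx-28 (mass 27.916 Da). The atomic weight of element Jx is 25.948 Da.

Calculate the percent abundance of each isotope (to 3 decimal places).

With x = fraction of Jx-24 (so Jx-28 is 1 − x):
23.956·x + 27.916·(1 − x) = 25.948
(23.956 − 27.916)·x = 25.948 − 27.916
x = -1.968 / -3.960 = 0.49697 → 49.697% Jx-24, 50.303% Jx-28.

Jx-24: 49.697%, Jx-28: 50.303%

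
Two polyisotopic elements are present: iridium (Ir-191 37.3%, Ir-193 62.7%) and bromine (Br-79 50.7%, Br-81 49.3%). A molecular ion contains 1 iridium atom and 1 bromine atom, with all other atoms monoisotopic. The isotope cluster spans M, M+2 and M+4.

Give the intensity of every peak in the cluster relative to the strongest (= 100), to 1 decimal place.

37.7 : 100.0 : 61.6

Iridium pattern (n=1): 0.3730 : 0.6270
Bromine pattern (n=1): 0.5070 : 0.4930
Convolve the two distributions (both contribute in 2-u steps):
  M: 0.3730×0.5070 = 0.189111
  M+2: 0.3730×0.4930 + 0.6270×0.5070 = 0.501778
  M+4: 0.6270×0.4930 = 0.309111
Scale to base peak (0.501778) = 100: 37.7 : 100.0 : 61.6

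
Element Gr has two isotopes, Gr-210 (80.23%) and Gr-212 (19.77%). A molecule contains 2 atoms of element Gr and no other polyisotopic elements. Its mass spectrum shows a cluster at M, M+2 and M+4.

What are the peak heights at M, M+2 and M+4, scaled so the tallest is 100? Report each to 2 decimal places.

100.00 : 49.28 : 6.07

Each Gr atom is independently Gr-210 (p = 0.8023) or Gr-212 (q = 0.1977); the cluster is the binomial expansion (p + q)^2.
P(M) = 0.8023^2 = 0.643685
P(M+2) = 2 × 0.8023^1 × 0.1977^1 = 0.317229
P(M+4) = 0.1977^2 = 0.039085
The M peak is largest (0.643685); scaling to 100 gives 100.00 : 49.28 : 6.07.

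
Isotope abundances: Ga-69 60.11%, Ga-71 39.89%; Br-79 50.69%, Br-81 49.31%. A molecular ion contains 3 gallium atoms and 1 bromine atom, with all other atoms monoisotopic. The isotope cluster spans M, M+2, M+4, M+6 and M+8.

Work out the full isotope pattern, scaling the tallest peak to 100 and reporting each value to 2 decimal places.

Gallium pattern (n=3): 0.21719018 : 0.43239309 : 0.28694328 : 0.06347345
Bromine pattern (n=1): 0.5069 : 0.4931
Convolve the two distributions (both contribute in 2-u steps):
  M: 0.21719018×0.5069 = 0.110094
  M+2: 0.21719018×0.4931 + 0.43239309×0.5069 = 0.326277
  M+4: 0.43239309×0.4931 + 0.28694328×0.5069 = 0.358665
  M+6: 0.28694328×0.4931 + 0.06347345×0.5069 = 0.173666
  M+8: 0.06347345×0.4931 = 0.031299
Scale to base peak (0.358665) = 100: 30.70 : 90.97 : 100.00 : 48.42 : 8.73

30.70 : 90.97 : 100.00 : 48.42 : 8.73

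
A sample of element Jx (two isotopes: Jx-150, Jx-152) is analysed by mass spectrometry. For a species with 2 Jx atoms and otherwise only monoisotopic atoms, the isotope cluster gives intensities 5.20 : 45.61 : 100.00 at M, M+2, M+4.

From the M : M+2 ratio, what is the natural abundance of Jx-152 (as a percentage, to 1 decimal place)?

If p is the fraction of Jx that is Jx-150, then I(M+2)/I(M) = [C(2,1)·p^1·(1−p)] / p^2 = 2·(1−p)/p = 45.61/5.20 = 8.7712
(1−p)/p = 8.7712/2 = 4.3856  ⇒  p = 1/(1 + 4.3856) = 0.1857
Jx-150: 18.6%, Jx-152: 81.4%.

81.4%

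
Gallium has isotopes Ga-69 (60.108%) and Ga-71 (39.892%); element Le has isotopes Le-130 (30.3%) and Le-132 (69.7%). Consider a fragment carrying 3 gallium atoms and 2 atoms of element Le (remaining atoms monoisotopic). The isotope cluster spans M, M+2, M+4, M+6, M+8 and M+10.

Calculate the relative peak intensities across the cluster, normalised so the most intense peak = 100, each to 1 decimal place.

5.9 : 39.0 : 93.3 : 100.0 : 49.3 : 9.1

Gallium pattern (n=3): 0.2171685 : 0.432386 : 0.2869625 : 0.063483
Element Le pattern (n=2): 0.091809 : 0.422382 : 0.485809
Convolve the two distributions (both contribute in 2-u steps):
  M: 0.2171685×0.091809 = 0.019938
  M+2: 0.2171685×0.422382 + 0.432386×0.091809 = 0.131425
  M+4: 0.2171685×0.485809 + 0.432386×0.422382 + 0.2869625×0.091809 = 0.314480
  M+6: 0.432386×0.485809 + 0.2869625×0.422382 + 0.063483×0.091809 = 0.337093
  M+8: 0.2869625×0.485809 + 0.063483×0.422382 = 0.166223
  M+10: 0.063483×0.485809 = 0.030841
Scale to base peak (0.337093) = 100: 5.9 : 39.0 : 93.3 : 100.0 : 49.3 : 9.1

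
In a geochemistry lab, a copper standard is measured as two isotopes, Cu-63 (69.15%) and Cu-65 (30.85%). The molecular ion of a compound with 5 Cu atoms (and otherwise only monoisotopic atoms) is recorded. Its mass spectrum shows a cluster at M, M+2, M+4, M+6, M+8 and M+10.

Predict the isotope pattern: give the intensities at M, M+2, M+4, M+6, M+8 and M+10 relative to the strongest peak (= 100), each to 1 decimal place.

44.8 : 100.0 : 89.2 : 39.8 : 8.9 : 0.8

The 5 Cu atoms are independent, so intensities follow the terms of (0.6915 + 0.3085)^5.
P(M) = 0.6915^5 = 0.158111
P(M+2) = 5 × 0.6915^4 × 0.3085^1 = 0.352691
P(M+4) = 10 × 0.6915^3 × 0.3085^2 = 0.314693
P(M+6) = 10 × 0.6915^2 × 0.3085^3 = 0.140394
P(M+8) = 5 × 0.6915^1 × 0.3085^4 = 0.031317
P(M+10) = 0.3085^5 = 0.002794
The M+2 peak is largest (0.352691); scaling to 100 gives 44.8 : 100.0 : 89.2 : 39.8 : 8.9 : 0.8.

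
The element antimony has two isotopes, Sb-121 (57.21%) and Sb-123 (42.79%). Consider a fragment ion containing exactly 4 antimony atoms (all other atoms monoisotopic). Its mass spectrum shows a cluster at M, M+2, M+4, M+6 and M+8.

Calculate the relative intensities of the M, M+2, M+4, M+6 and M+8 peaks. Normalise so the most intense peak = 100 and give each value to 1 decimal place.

The 4 Sb atoms are independent, so intensities follow the terms of (0.5721 + 0.4279)^4.
P(M) = 0.5721^4 = 0.107124
P(M+2) = 4 × 0.5721^3 × 0.4279^1 = 0.320493
P(M+4) = 6 × 0.5721^2 × 0.4279^2 = 0.359567
P(M+6) = 4 × 0.5721^1 × 0.4279^3 = 0.179291
P(M+8) = 0.4279^4 = 0.033525
The M+4 peak is largest (0.359567); scaling to 100 gives 29.8 : 89.1 : 100.0 : 49.9 : 9.3.

29.8 : 89.1 : 100.0 : 49.9 : 9.3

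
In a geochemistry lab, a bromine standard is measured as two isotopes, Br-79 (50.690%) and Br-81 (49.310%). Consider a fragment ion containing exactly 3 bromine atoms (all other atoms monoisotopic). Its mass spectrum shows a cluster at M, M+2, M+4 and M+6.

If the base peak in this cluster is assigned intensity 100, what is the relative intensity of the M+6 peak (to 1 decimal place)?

(0.50690 + 0.49310)^3 gives M 0.1302, M+2 0.3801, M+4 0.3698, M+6 0.1199; the largest is M+2.
P(M+2) = C(3,1) × 0.50690^2 × 0.49310^1 = 3 × 0.25694761 × 0.4931 = 0.380103 (base)
P(M+6) = C(3,3) × 0.50690^0 × 0.49310^3 = 1 × 1.0000 × 0.11989609 = 0.119896
Relative intensity = 0.119896 / 0.380103 × 100 = 31.5

31.5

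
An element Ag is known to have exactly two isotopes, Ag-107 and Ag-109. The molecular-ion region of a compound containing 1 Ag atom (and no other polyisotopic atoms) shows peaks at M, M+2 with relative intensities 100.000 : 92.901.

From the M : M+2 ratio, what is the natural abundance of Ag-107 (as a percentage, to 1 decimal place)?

Let p = fractional abundance of Ag-107. I(M+2)/I(M) = [C(1,1)·p^0·(1−p)] / p^1 = 1·(1−p)/p = 92.901/100.000 = 0.9290
(1−p)/p = 0.9290/1 = 0.9290  ⇒  p = 1/(1 + 0.9290) = 0.5184
Ag-107: 51.8%, Ag-109: 48.2%.

51.8%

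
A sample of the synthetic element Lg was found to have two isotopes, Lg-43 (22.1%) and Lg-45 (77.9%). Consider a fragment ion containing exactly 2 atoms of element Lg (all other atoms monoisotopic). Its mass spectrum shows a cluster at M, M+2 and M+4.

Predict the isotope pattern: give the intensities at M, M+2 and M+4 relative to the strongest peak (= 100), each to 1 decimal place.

Each Lg atom is independently Lg-43 (p = 0.221) or Lg-45 (q = 0.779); the cluster is the binomial expansion (p + q)^2.
P(M) = 0.221^2 = 0.048841
P(M+2) = 2 × 0.221^1 × 0.779^1 = 0.344318
P(M+4) = 0.779^2 = 0.606841
The M+4 peak is largest (0.606841); scaling to 100 gives 8.0 : 56.7 : 100.0.

8.0 : 56.7 : 100.0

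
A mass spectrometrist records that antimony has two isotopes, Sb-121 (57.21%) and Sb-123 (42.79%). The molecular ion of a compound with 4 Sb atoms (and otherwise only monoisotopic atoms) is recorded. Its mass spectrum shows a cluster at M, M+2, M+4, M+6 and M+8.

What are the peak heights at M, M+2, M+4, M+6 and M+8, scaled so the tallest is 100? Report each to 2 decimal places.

29.79 : 89.13 : 100.00 : 49.86 : 9.32

Expanding (0.5721 + 0.4279)^4:
P(M) = 0.5721^4 = 0.107124
P(M+2) = 4 × 0.5721^3 × 0.4279^1 = 0.320493
P(M+4) = 6 × 0.5721^2 × 0.4279^2 = 0.359567
P(M+6) = 4 × 0.5721^1 × 0.4279^3 = 0.179291
P(M+8) = 0.4279^4 = 0.033525
The M+4 peak is largest (0.359567); scaling to 100 gives 29.79 : 89.13 : 100.00 : 49.86 : 9.32.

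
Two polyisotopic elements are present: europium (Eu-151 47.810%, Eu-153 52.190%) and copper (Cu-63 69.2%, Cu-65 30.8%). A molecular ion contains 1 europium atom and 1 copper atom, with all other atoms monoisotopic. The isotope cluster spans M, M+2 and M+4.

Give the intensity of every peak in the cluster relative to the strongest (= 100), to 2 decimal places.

65.07 : 100.00 : 31.62

Europium pattern (n=1): 0.4781 : 0.5219
Copper pattern (n=1): 0.6920 : 0.3080
Convolve the two distributions (both contribute in 2-u steps):
  M: 0.4781×0.6920 = 0.330845
  M+2: 0.4781×0.3080 + 0.5219×0.6920 = 0.508410
  M+4: 0.5219×0.3080 = 0.160745
Scale to base peak (0.508410) = 100: 65.07 : 100.00 : 31.62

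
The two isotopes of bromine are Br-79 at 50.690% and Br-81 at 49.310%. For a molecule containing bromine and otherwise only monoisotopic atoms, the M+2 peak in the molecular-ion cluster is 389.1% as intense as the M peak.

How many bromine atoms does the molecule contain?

With n Br atoms, P(M+2)/P(M) = C(n,1)·p^(n−1)q / p^n = n·q/p = n · 0.49310/0.50690.
n = 3.891 × 0.50690/0.49310 = 4.00 ≈ 4

4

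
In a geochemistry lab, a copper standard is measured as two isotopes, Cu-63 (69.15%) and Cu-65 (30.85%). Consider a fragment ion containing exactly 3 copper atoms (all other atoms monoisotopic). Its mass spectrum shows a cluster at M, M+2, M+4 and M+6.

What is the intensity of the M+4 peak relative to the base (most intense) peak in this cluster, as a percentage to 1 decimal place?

44.6%

Binomial terms of (0.6915 + 0.3085)^3: M 0.3307, M+2 0.4425, M+4 0.1974, M+6 0.0294 → M+2 is the base peak.
P(M+2) = C(3,1) × 0.6915^2 × 0.3085^1 = 3 × 0.47817225 × 0.3085 = 0.442548 (base)
P(M+4) = C(3,2) × 0.6915^1 × 0.3085^2 = 3 × 0.6915 × 0.09517225 = 0.197435
Relative intensity = 0.197435 / 0.442548 × 100 = 44.6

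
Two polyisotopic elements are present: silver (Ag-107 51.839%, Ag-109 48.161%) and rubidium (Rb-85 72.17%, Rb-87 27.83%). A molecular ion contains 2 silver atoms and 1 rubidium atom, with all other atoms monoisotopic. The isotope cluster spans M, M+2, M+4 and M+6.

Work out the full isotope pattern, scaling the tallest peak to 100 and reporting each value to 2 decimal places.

Silver pattern (n=2): 0.26872819 : 0.49932362 : 0.23194819
Rubidium pattern (n=1): 0.7217 : 0.2783
Convolve the two distributions (both contribute in 2-u steps):
  M: 0.26872819×0.7217 = 0.193941
  M+2: 0.26872819×0.2783 + 0.49932362×0.7217 = 0.435149
  M+4: 0.49932362×0.2783 + 0.23194819×0.7217 = 0.306359
  M+6: 0.23194819×0.2783 = 0.064551
Scale to base peak (0.435149) = 100: 44.57 : 100.00 : 70.40 : 14.83

44.57 : 100.00 : 70.40 : 14.83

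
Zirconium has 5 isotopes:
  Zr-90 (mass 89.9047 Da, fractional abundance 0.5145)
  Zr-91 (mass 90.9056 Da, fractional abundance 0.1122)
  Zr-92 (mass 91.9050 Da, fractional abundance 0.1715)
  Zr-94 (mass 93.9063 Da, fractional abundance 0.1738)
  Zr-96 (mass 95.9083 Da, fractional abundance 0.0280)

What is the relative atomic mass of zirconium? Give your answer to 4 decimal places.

91.2236 Da

Ar = Σ fᵢ·mᵢ = 0.5145 × 89.9047 + 0.1122 × 90.9056 + 0.1715 × 91.9050 + 0.1738 × 93.9063 + 0.0280 × 95.9083
= 46.25597 + 10.19961 + 15.76171 + 16.32091 + 2.68543 = 91.22363 Da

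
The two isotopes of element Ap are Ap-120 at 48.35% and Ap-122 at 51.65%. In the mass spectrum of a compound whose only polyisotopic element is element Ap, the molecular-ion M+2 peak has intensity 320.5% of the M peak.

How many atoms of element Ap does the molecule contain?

3

For n independent Ap atoms, I(M+2)/I(M) = n · (abundance Ap-122) / (abundance Ap-120) = n · 0.5165/0.4835.
n = 3.205 × 0.4835/0.5165 = 3.00 ≈ 3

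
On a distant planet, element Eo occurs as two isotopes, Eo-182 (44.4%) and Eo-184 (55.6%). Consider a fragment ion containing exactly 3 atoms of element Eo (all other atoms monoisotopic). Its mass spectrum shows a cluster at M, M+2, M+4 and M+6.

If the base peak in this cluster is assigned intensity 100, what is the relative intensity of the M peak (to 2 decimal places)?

21.26

Term probabilities: M 0.0875, M+2 0.3288, M+4 0.4118, M+6 0.1719. Base peak = M+4.
P(M+4) = C(3,2) × 0.444^1 × 0.556^2 = 3 × 0.4440 × 0.309136 = 0.411769 (base)
P(M) = C(3,0) × 0.444^3 × 0.556^0 = 1 × 0.08752838 × 1.0000 = 0.087528
Relative intensity = 0.087528 / 0.411769 × 100 = 21.26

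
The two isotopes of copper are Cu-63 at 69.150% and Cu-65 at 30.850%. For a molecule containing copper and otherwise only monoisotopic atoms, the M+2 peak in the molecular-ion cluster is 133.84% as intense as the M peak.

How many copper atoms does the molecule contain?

3

The M+2/M ratio from n Cu atoms is n · q/p = n · 0.30850/0.69150.
n = 1.3384 × 0.69150/0.30850 = 3.00 ≈ 3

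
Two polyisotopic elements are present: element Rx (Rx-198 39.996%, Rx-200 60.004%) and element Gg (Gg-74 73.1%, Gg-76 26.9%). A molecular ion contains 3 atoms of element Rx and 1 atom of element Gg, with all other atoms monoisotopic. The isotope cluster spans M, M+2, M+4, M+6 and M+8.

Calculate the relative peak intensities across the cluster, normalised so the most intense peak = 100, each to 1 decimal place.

Element Rx pattern (n=3): 0.0639808 : 0.2879616 : 0.4320144 : 0.2160432
Element Gg pattern (n=1): 0.7310 : 0.2690
Convolve the two distributions (both contribute in 2-u steps):
  M: 0.0639808×0.7310 = 0.046770
  M+2: 0.0639808×0.2690 + 0.2879616×0.7310 = 0.227711
  M+4: 0.2879616×0.2690 + 0.4320144×0.7310 = 0.393264
  M+6: 0.4320144×0.2690 + 0.2160432×0.7310 = 0.274139
  M+8: 0.2160432×0.2690 = 0.058116
Scale to base peak (0.393264) = 100: 11.9 : 57.9 : 100.0 : 69.7 : 14.8

11.9 : 57.9 : 100.0 : 69.7 : 14.8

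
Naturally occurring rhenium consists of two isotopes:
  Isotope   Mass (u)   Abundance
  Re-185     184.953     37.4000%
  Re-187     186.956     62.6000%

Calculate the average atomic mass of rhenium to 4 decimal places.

Weight each isotope mass by its fractional abundance: 0.374000 × 184.953 + 0.626000 × 186.956
= 69.17242 + 117.03446 = 186.20688 u

186.2069 u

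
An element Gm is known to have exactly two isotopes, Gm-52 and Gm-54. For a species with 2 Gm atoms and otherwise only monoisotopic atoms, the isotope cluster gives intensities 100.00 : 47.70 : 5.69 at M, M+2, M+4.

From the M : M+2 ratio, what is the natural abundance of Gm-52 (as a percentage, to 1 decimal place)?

80.7%

If p is the fraction of Gm that is Gm-52, then I(M+2)/I(M) = [C(2,1)·p^1·(1−p)] / p^2 = 2·(1−p)/p = 47.70/100.00 = 0.4770
(1−p)/p = 0.4770/2 = 0.2385  ⇒  p = 1/(1 + 0.2385) = 0.8074
Gm-52: 80.7%, Gm-54: 19.3%.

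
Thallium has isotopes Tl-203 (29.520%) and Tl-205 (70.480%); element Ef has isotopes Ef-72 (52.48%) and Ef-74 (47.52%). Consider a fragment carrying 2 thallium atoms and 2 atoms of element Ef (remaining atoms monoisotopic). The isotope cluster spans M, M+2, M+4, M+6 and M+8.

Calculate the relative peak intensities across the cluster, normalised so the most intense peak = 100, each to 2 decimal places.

Thallium pattern (n=2): 0.08714304 : 0.41611392 : 0.49674304
Element Ef pattern (n=2): 0.27541504 : 0.49876992 : 0.22581504
Convolve the two distributions (both contribute in 2-u steps):
  M: 0.08714304×0.27541504 = 0.024001
  M+2: 0.08714304×0.49876992 + 0.41611392×0.27541504 = 0.158068
  M+4: 0.08714304×0.22581504 + 0.41611392×0.49876992 + 0.49674304×0.27541504 = 0.364034
  M+6: 0.41611392×0.22581504 + 0.49674304×0.49876992 = 0.341725
  M+8: 0.49674304×0.22581504 = 0.112172
Scale to base peak (0.364034) = 100: 6.59 : 43.42 : 100.00 : 93.87 : 30.81

6.59 : 43.42 : 100.00 : 93.87 : 30.81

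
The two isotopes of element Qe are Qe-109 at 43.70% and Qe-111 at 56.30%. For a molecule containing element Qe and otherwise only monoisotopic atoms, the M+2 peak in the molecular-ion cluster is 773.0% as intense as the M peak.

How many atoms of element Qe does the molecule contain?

6

The M+2/M ratio from n Qe atoms is n · q/p = n · 0.5630/0.4370.
n = 7.730 × 0.4370/0.5630 = 6.00 ≈ 6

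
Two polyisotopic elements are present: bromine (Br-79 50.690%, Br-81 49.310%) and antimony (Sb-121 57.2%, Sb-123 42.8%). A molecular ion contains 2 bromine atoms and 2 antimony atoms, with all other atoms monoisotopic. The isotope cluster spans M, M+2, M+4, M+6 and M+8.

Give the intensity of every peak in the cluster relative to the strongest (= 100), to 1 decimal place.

Bromine pattern (n=2): 0.25694761 : 0.49990478 : 0.24314761
Antimony pattern (n=2): 0.327184 : 0.489632 : 0.183184
Convolve the two distributions (both contribute in 2-u steps):
  M: 0.25694761×0.327184 = 0.084069
  M+2: 0.25694761×0.489632 + 0.49990478×0.327184 = 0.289371
  M+4: 0.25694761×0.183184 + 0.49990478×0.489632 + 0.24314761×0.327184 = 0.371392
  M+6: 0.49990478×0.183184 + 0.24314761×0.489632 = 0.210627
  M+8: 0.24314761×0.183184 = 0.044541
Scale to base peak (0.371392) = 100: 22.6 : 77.9 : 100.0 : 56.7 : 12.0

22.6 : 77.9 : 100.0 : 56.7 : 12.0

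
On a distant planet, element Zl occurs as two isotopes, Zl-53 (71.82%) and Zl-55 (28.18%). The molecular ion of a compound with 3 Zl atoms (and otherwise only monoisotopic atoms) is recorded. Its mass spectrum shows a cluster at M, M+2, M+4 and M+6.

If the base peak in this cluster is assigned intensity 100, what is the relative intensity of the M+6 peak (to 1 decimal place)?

(0.7182 + 0.2818)^3 gives M 0.3705, M+2 0.4361, M+4 0.1711, M+6 0.0224; the largest is M+2.
P(M+2) = C(3,1) × 0.7182^2 × 0.2818^1 = 3 × 0.51581124 × 0.2818 = 0.436067 (base)
P(M+6) = C(3,3) × 0.7182^0 × 0.2818^3 = 1 × 1.0000 × 0.02237809 = 0.022378
Relative intensity = 0.022378 / 0.436067 × 100 = 5.1

5.1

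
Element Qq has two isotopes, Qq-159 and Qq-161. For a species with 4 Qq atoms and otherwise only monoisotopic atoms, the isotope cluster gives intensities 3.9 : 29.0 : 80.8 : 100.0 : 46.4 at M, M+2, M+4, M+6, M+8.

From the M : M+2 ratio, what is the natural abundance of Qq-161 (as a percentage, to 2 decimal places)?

Write p for the Qq-159 fraction. I(M+2)/I(M) = [C(4,1)·p^3·(1−p)] / p^4 = 4·(1−p)/p = 29.0/3.9 = 7.4359
(1−p)/p = 7.4359/4 = 1.8590  ⇒  p = 1/(1 + 1.8590) = 0.3498
Qq-159: 34.98%, Qq-161: 65.02%.

65.02%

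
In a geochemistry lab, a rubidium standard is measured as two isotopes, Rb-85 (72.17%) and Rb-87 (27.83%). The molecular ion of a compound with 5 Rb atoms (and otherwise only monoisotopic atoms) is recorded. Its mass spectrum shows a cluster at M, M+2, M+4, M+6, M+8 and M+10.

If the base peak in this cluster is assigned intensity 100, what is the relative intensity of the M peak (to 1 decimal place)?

Binomial terms of (0.7217 + 0.2783)^5: M 0.1958, M+2 0.3775, M+4 0.2911, M+6 0.1123, M+8 0.0216, M+10 0.0017 → M+2 is the base peak.
P(M+2) = C(5,1) × 0.7217^4 × 0.2783^1 = 5 × 0.27128565 × 0.2783 = 0.377494 (base)
P(M) = C(5,0) × 0.7217^5 × 0.2783^0 = 1 × 0.19578685 × 1.0000 = 0.195787
Relative intensity = 0.195787 / 0.377494 × 100 = 51.9

51.9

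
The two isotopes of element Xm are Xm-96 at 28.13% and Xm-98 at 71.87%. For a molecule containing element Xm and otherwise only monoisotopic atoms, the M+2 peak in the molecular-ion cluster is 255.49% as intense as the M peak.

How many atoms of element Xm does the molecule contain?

1

For n independent Xm atoms, I(M+2)/I(M) = n · (abundance Xm-98) / (abundance Xm-96) = n · 0.7187/0.2813.
n = 2.5549 × 0.2813/0.7187 = 1.00 ≈ 1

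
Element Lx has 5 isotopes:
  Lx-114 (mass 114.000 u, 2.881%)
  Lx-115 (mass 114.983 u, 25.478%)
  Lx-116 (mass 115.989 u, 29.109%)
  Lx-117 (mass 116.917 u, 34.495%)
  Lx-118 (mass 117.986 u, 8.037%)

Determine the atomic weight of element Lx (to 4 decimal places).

116.1560 u

Average mass = Σ (abundance × isotope mass) = 0.02881 × 114.000 + 0.25478 × 114.983 + 0.29109 × 115.989 + 0.34495 × 116.917 + 0.08037 × 117.986
= 3.28434 + 29.29537 + 33.76324 + 40.33052 + 9.48253 = 116.15600 u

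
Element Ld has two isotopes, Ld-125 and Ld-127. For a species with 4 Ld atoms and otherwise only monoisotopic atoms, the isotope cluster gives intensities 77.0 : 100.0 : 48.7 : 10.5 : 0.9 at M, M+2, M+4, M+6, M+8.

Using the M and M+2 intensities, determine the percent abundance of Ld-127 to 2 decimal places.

Write p for the Ld-125 fraction. I(M+2)/I(M) = [C(4,1)·p^3·(1−p)] / p^4 = 4·(1−p)/p = 100.0/77.0 = 1.2987
(1−p)/p = 1.2987/4 = 0.3247  ⇒  p = 1/(1 + 0.3247) = 0.7549
Ld-125: 75.49%, Ld-127: 24.51%.

24.51%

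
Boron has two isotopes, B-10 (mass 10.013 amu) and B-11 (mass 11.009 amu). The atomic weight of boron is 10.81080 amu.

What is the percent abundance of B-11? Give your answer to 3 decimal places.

With x = fraction of B-10 (so B-11 is 1 − x):
10.013·x + 11.009·(1 − x) = 10.81080
(10.013 − 11.009)·x = 10.81080 − 11.009
x = -0.19820 / -0.996 = 0.19900 → 19.900% B-10, 80.100% B-11.

80.100%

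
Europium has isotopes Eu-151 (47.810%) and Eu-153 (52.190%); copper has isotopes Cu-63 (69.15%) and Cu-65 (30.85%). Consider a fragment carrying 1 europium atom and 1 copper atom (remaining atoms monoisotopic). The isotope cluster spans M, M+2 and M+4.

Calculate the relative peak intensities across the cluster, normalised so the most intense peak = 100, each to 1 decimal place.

Europium pattern (n=1): 0.4781 : 0.5219
Copper pattern (n=1): 0.6915 : 0.3085
Convolve the two distributions (both contribute in 2-u steps):
  M: 0.4781×0.6915 = 0.330606
  M+2: 0.4781×0.3085 + 0.5219×0.6915 = 0.508388
  M+4: 0.5219×0.3085 = 0.161006
Scale to base peak (0.508388) = 100: 65.0 : 100.0 : 31.7

65.0 : 100.0 : 31.7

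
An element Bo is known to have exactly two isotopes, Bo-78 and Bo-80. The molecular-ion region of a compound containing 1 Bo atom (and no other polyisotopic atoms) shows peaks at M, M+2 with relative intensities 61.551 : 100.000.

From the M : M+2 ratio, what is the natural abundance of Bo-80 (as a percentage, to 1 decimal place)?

Write p for the Bo-78 fraction. I(M+2)/I(M) = [C(1,1)·p^0·(1−p)] / p^1 = 1·(1−p)/p = 100.000/61.551 = 1.6247
(1−p)/p = 1.6247/1 = 1.6247  ⇒  p = 1/(1 + 1.6247) = 0.3810
Bo-78: 38.1%, Bo-80: 61.9%.

61.9%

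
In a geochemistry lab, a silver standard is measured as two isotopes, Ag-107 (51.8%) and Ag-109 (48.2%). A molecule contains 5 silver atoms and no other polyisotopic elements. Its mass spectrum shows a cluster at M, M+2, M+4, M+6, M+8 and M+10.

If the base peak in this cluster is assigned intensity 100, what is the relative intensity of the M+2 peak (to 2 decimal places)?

Binomial terms of (0.518 + 0.482)^5: M 0.0373, M+2 0.1735, M+4 0.3229, M+6 0.3005, M+8 0.1398, M+10 0.0260 → M+4 is the base peak.
P(M+4) = C(5,2) × 0.518^3 × 0.482^2 = 10 × 0.13899183 × 0.232324 = 0.322911 (base)
P(M+2) = C(5,1) × 0.518^4 × 0.482^1 = 5 × 0.07199777 × 0.4820 = 0.173515
Relative intensity = 0.173515 / 0.322911 × 100 = 53.73

53.73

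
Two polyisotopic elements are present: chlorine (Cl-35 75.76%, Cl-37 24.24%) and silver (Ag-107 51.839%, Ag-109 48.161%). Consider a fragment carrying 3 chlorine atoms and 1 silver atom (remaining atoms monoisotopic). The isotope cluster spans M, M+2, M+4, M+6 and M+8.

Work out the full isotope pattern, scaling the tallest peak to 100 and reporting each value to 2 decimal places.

Chlorine pattern (n=3): 0.4348304 : 0.41738208 : 0.13354464 : 0.01424288
Silver pattern (n=1): 0.51839 : 0.48161
Convolve the two distributions (both contribute in 2-u steps):
  M: 0.4348304×0.51839 = 0.225412
  M+2: 0.4348304×0.48161 + 0.41738208×0.51839 = 0.425785
  M+4: 0.41738208×0.48161 + 0.13354464×0.51839 = 0.270244
  M+6: 0.13354464×0.48161 + 0.01424288×0.51839 = 0.071700
  M+8: 0.01424288×0.48161 = 0.006860
Scale to base peak (0.425785) = 100: 52.94 : 100.00 : 63.47 : 16.84 : 1.61

52.94 : 100.00 : 63.47 : 16.84 : 1.61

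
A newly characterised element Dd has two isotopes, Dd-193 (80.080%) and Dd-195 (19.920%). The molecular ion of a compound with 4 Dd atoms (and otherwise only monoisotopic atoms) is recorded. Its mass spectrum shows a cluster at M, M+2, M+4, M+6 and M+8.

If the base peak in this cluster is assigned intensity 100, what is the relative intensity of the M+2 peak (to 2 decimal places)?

Term probabilities: M 0.4112, M+2 0.4092, M+4 0.1527, M+6 0.0253, M+8 0.0016. Base peak = M.
P(M) = C(4,0) × 0.80080^4 × 0.19920^0 = 1 × 0.41124086 × 1.0000 = 0.411241 (base)
P(M+2) = C(4,1) × 0.80080^3 × 0.19920^1 = 4 × 0.51353754 × 0.1992 = 0.409187
Relative intensity = 0.409187 / 0.411241 × 100 = 99.50

99.50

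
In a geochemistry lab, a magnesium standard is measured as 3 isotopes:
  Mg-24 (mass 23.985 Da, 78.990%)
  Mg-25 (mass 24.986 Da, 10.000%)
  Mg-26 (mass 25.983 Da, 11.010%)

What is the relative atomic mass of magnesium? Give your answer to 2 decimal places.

Weight each isotope mass by its fractional abundance: 0.78990 × 23.985 + 0.10000 × 24.986 + 0.11010 × 25.983
= 18.9458 + 2.4986 + 2.8607 = 24.3051 Da

24.31 Da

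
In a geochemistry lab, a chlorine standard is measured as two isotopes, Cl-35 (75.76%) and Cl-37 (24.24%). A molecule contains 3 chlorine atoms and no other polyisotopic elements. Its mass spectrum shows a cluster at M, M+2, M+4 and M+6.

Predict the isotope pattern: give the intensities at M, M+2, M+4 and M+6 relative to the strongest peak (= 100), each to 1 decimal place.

Expanding (0.7576 + 0.2424)^3:
P(M) = 0.7576^3 = 0.434830
P(M+2) = 3 × 0.7576^2 × 0.2424^1 = 0.417382
P(M+4) = 3 × 0.7576^1 × 0.2424^2 = 0.133545
P(M+6) = 0.2424^3 = 0.014243
The M peak is largest (0.434830); scaling to 100 gives 100.0 : 96.0 : 30.7 : 3.3.

100.0 : 96.0 : 30.7 : 3.3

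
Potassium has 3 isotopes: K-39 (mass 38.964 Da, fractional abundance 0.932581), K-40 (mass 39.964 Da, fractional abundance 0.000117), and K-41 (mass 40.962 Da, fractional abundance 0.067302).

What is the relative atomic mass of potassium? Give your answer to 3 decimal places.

39.099 Da

Ar = Σ fᵢ·mᵢ = 0.932581 × 38.964 + 0.000117 × 39.964 + 0.067302 × 40.962
= 36.3371 + 0.0047 + 2.7568 = 39.0986 Da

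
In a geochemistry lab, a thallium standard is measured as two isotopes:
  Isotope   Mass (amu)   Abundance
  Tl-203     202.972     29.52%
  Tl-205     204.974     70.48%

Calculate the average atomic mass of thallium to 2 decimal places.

Weight each isotope mass by its fractional abundance: 0.2952 × 202.972 + 0.7048 × 204.974
= 59.9173 + 144.4657 = 204.3830 amu

204.38 amu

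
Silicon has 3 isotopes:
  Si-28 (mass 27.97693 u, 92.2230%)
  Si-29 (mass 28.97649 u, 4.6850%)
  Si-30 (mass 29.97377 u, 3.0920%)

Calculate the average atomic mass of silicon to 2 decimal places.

28.09 u

Ar = Σ fᵢ·mᵢ = 0.922230 × 27.97693 + 0.046850 × 28.97649 + 0.030920 × 29.97377
= 25.801164 + 1.357549 + 0.926789 = 28.085502 u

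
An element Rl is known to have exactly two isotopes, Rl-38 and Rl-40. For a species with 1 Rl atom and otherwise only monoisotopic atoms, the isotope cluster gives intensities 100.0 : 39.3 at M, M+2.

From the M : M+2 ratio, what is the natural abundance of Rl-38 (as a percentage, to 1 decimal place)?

Let p = fractional abundance of Rl-38. I(M+2)/I(M) = [C(1,1)·p^0·(1−p)] / p^1 = 1·(1−p)/p = 39.3/100.0 = 0.3930
(1−p)/p = 0.3930/1 = 0.3930  ⇒  p = 1/(1 + 0.3930) = 0.7179
Rl-38: 71.8%, Rl-40: 28.2%.

71.8%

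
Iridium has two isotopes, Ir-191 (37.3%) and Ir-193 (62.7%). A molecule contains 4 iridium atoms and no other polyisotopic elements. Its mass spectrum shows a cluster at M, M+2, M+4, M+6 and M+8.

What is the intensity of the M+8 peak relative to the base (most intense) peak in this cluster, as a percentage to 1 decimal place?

42.0%

(0.373 + 0.627)^4 gives M 0.0194, M+2 0.1302, M+4 0.3282, M+6 0.3678, M+8 0.1546; the largest is M+6.
P(M+6) = C(4,3) × 0.373^1 × 0.627^3 = 4 × 0.3730 × 0.24649188 = 0.367766 (base)
P(M+8) = C(4,4) × 0.373^0 × 0.627^4 = 1 × 1.0000 × 0.15455041 = 0.154550
Relative intensity = 0.154550 / 0.367766 × 100 = 42.0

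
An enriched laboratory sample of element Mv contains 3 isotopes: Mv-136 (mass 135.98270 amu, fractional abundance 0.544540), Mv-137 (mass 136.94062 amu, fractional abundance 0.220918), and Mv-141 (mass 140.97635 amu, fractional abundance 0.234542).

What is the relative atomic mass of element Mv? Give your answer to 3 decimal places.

The abundance-weighted mean is 0.544540 × 135.98270 + 0.220918 × 136.94062 + 0.234542 × 140.97635
= 74.048019 + 30.252648 + 33.064875 = 137.365542 amu

137.366 amu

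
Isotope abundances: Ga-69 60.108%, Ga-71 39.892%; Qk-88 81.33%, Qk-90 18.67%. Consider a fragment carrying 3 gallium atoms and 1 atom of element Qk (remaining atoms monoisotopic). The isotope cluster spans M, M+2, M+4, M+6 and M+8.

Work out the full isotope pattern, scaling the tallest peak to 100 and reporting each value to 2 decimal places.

Gallium pattern (n=3): 0.2171685 : 0.432386 : 0.2869625 : 0.063483
Element Qk pattern (n=1): 0.8133 : 0.1867
Convolve the two distributions (both contribute in 2-u steps):
  M: 0.2171685×0.8133 = 0.176623
  M+2: 0.2171685×0.1867 + 0.432386×0.8133 = 0.392205
  M+4: 0.432386×0.1867 + 0.2869625×0.8133 = 0.314113
  M+6: 0.2869625×0.1867 + 0.063483×0.8133 = 0.105207
  M+8: 0.063483×0.1867 = 0.011852
Scale to base peak (0.392205) = 100: 45.03 : 100.00 : 80.09 : 26.82 : 3.02

45.03 : 100.00 : 80.09 : 26.82 : 3.02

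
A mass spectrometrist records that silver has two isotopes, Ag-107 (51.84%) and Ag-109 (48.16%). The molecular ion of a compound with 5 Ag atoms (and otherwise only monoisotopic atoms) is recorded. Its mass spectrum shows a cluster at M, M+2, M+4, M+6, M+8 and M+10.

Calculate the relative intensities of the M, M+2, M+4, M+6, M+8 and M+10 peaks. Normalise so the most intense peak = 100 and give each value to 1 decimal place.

11.6 : 53.8 : 100.0 : 92.9 : 43.2 : 8.0

Expanding (0.5184 + 0.4816)^5:
P(M) = 0.5184^5 = 0.037439
P(M+2) = 5 × 0.5184^4 × 0.4816^1 = 0.173907
P(M+4) = 10 × 0.5184^3 × 0.4816^2 = 0.323123
P(M+6) = 10 × 0.5184^2 × 0.4816^3 = 0.300185
P(M+8) = 5 × 0.5184^1 × 0.4816^4 = 0.139438
P(M+10) = 0.4816^5 = 0.025908
The M+4 peak is largest (0.323123); scaling to 100 gives 11.6 : 53.8 : 100.0 : 92.9 : 43.2 : 8.0.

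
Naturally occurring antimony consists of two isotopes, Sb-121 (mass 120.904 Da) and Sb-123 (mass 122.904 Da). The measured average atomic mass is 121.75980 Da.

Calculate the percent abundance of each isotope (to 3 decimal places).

Writing the weighted mean with unknown fraction x of Sb-121:
120.904·x + 122.904·(1 − x) = 121.75980
(120.904 − 122.904)·x = 121.75980 − 122.904
x = -1.14420 / -2.000 = 0.57210 → 57.210% Sb-121, 42.790% Sb-123.

Sb-121: 57.210%, Sb-123: 42.790%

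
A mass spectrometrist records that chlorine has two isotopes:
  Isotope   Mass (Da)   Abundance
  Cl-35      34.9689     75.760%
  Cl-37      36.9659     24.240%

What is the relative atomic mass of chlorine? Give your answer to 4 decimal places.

35.4530 Da

Weight each isotope mass by its fractional abundance: 0.75760 × 34.9689 + 0.24240 × 36.9659
= 26.49244 + 8.96053 = 35.45297 Da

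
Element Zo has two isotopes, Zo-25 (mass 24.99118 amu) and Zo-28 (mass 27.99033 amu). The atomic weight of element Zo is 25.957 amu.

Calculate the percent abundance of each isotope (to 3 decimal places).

Zo-25: 67.797%, Zo-28: 32.203%

With x = fraction of Zo-25 (so Zo-28 is 1 − x):
24.99118·x + 27.99033·(1 − x) = 25.957
(24.99118 − 27.99033)·x = 25.957 − 27.99033
x = -2.03333 / -2.99915 = 0.67797 → 67.797% Zo-25, 32.203% Zo-28.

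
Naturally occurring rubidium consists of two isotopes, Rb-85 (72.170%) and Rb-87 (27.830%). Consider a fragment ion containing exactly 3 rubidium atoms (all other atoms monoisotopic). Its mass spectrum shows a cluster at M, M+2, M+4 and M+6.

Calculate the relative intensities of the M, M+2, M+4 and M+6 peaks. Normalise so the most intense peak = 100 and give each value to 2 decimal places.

86.44 : 100.00 : 38.56 : 4.96

The 3 Rb atoms are independent, so intensities follow the terms of (0.72170 + 0.27830)^3.
P(M) = 0.72170^3 = 0.375898
P(M+2) = 3 × 0.72170^2 × 0.27830^1 = 0.434858
P(M+4) = 3 × 0.72170^1 × 0.27830^2 = 0.167689
P(M+6) = 0.27830^3 = 0.021555
The M+2 peak is largest (0.434858); scaling to 100 gives 86.44 : 100.00 : 38.56 : 4.96.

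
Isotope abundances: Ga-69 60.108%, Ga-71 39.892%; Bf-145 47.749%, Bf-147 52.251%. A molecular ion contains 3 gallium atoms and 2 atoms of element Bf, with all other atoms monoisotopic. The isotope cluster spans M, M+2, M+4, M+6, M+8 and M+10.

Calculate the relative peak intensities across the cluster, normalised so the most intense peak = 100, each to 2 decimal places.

14.54 : 60.78 : 100.00 : 80.98 : 32.31 : 5.09

Gallium pattern (n=3): 0.2171685 : 0.432386 : 0.2869625 : 0.063483
Element Bf pattern (n=2): 0.2279967 : 0.4989866 : 0.2730167
Convolve the two distributions (both contribute in 2-u steps):
  M: 0.2171685×0.2279967 = 0.049514
  M+2: 0.2171685×0.4989866 + 0.432386×0.2279967 = 0.206947
  M+4: 0.2171685×0.2730167 + 0.432386×0.4989866 + 0.2869625×0.2279967 = 0.340472
  M+6: 0.432386×0.2730167 + 0.2869625×0.4989866 + 0.063483×0.2279967 = 0.275713
  M+8: 0.2869625×0.2730167 + 0.063483×0.4989866 = 0.110023
  M+10: 0.063483×0.2730167 = 0.017332
Scale to base peak (0.340472) = 100: 14.54 : 60.78 : 100.00 : 80.98 : 32.31 : 5.09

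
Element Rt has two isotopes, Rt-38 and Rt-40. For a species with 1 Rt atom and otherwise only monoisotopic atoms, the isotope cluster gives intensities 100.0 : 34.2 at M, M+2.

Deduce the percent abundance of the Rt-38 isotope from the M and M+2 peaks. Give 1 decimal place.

74.5%

If p is the fraction of Rt that is Rt-38, then I(M+2)/I(M) = [C(1,1)·p^0·(1−p)] / p^1 = 1·(1−p)/p = 34.2/100.0 = 0.3420
(1−p)/p = 0.3420/1 = 0.3420  ⇒  p = 1/(1 + 0.3420) = 0.7452
Rt-38: 74.5%, Rt-40: 25.5%.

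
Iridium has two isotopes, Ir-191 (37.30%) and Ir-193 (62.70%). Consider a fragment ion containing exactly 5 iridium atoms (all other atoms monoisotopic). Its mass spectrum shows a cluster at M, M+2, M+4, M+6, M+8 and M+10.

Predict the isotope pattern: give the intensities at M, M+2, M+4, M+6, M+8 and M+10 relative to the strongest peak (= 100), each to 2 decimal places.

Expanding (0.3730 + 0.6270)^5:
P(M) = 0.3730^5 = 0.007220
P(M+2) = 5 × 0.3730^4 × 0.6270^1 = 0.060684
P(M+4) = 10 × 0.3730^3 × 0.6270^2 = 0.204015
P(M+6) = 10 × 0.3730^2 × 0.6270^3 = 0.342942
P(M+8) = 5 × 0.3730^1 × 0.6270^4 = 0.288237
P(M+10) = 0.6270^5 = 0.096903
The M+6 peak is largest (0.342942); scaling to 100 gives 2.11 : 17.70 : 59.49 : 100.00 : 84.05 : 28.26.

2.11 : 17.70 : 59.49 : 100.00 : 84.05 : 28.26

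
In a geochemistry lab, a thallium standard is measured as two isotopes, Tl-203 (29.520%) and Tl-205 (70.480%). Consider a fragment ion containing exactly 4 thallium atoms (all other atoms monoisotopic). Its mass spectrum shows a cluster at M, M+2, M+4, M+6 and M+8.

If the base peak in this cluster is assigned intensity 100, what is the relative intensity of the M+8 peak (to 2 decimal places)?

Term probabilities: M 0.0076, M+2 0.0725, M+4 0.2597, M+6 0.4134, M+8 0.2468. Base peak = M+6.
P(M+6) = C(4,3) × 0.29520^1 × 0.70480^3 = 4 × 0.2952 × 0.35010449 = 0.413403 (base)
P(M+8) = C(4,4) × 0.29520^0 × 0.70480^4 = 1 × 1.0000 × 0.24675365 = 0.246754
Relative intensity = 0.246754 / 0.413403 × 100 = 59.69

59.69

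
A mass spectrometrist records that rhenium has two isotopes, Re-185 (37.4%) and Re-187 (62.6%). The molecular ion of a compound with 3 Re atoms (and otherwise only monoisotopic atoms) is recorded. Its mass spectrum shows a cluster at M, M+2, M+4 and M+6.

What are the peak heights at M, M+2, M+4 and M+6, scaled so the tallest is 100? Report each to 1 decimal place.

11.9 : 59.7 : 100.0 : 55.8

Each Re atom is independently Re-185 (p = 0.374) or Re-187 (q = 0.626); the cluster is the binomial expansion (p + q)^3.
P(M) = 0.374^3 = 0.052314
P(M+2) = 3 × 0.374^2 × 0.626^1 = 0.262687
P(M+4) = 3 × 0.374^1 × 0.626^2 = 0.439685
P(M+6) = 0.626^3 = 0.245314
The M+4 peak is largest (0.439685); scaling to 100 gives 11.9 : 59.7 : 100.0 : 55.8.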